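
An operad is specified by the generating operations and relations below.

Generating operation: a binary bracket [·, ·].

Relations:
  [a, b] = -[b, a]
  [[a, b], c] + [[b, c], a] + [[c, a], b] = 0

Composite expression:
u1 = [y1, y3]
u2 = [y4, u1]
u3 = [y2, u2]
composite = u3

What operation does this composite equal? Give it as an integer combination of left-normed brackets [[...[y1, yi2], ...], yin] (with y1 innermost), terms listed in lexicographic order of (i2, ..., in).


Antisymmetry and Jacobi reduce to y1-anchored left-normed brackets.
Composite bracket: [y2, [y4, [y1, y3]]]
Full expansion: 8 signed words from ab - ba (2^3 = 8).
The y1-initial words carry the normal form:
  y1y3y4y2 (sign +1) contributes +[[[y1, y3], y4], y2]

[[[y1, y3], y4], y2]


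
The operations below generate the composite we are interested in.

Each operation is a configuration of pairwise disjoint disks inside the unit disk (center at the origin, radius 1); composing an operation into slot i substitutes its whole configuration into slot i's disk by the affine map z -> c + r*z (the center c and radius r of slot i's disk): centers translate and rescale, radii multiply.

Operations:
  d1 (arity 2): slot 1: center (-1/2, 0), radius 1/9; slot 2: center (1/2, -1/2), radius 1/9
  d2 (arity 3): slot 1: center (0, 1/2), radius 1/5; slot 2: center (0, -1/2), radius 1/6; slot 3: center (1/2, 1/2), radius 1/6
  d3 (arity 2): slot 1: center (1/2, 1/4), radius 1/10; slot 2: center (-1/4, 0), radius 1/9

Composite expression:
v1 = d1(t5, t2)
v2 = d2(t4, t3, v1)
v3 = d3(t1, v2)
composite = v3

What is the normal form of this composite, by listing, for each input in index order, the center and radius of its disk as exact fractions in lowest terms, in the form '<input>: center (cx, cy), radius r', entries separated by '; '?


Affine substitution under d3: radii multiply and t-centers shift.
t1 passes through 1 substitution, ending at center (1/2, 1/4), radius 1/10
t4 passes through 2 substitutions, ending at center (-1/4, 1/18), radius 1/45
t3 passes through 2 substitutions, ending at center (-1/4, -1/18), radius 1/54
t5 passes through 3 substitutions, ending at center (-11/54, 1/18), radius 1/486
t2 passes through 3 substitutions, ending at center (-5/27, 5/108), radius 1/486

t1: center (1/2, 1/4), radius 1/10; t2: center (-5/27, 5/108), radius 1/486; t3: center (-1/4, -1/18), radius 1/54; t4: center (-1/4, 1/18), radius 1/45; t5: center (-11/54, 1/18), radius 1/486


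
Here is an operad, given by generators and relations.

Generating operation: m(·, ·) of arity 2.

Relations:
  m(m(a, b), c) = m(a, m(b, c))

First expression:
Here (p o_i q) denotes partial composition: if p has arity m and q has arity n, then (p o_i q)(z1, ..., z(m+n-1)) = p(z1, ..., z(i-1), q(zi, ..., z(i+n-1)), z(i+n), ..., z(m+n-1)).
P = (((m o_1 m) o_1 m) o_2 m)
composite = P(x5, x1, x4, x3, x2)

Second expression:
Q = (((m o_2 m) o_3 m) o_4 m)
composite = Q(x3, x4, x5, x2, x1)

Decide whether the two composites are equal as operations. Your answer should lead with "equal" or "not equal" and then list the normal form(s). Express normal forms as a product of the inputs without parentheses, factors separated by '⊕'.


not equal; the first gives x5 ⊕ x1 ⊕ x4 ⊕ x3 ⊕ x2 and the second x3 ⊕ x4 ⊕ x5 ⊕ x2 ⊕ x1

The first expression, normalized: x5 ⊕ x1 ⊕ x4 ⊕ x3 ⊕ x2
The second expression, normalized: x3 ⊕ x4 ⊕ x5 ⊕ x2 ⊕ x1
Distinct normal forms: not equal.


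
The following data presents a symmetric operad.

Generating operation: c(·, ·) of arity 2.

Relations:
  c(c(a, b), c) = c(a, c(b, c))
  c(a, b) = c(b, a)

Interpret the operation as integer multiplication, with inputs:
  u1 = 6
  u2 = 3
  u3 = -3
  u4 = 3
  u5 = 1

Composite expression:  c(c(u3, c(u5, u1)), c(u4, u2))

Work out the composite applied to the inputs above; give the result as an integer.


-162

c(u5, u1) = 6
c(u3, c(u5, u1)) = -18
c(u4, u2) = 9
c(c(u3, c(u5, u1)), c(u4, u2)) = -162


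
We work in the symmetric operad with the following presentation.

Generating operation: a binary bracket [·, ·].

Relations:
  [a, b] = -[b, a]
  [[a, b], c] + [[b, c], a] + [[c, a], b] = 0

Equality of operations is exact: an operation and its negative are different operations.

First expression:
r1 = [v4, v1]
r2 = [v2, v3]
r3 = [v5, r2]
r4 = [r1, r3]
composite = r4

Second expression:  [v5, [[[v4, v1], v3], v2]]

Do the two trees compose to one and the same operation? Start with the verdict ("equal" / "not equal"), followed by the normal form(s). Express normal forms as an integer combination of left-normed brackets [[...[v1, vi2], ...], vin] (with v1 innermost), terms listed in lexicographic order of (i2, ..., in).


In normal form, the first expression is [[[[v1, v4], v2], v3], v5] - [[[[v1, v4], v3], v2], v5] - [[[[v1, v4], v5], v2], v3] + [[[[v1, v4], v5], v3], v2]
In normal form, the second expression is [[[[v1, v4], v3], v2], v5]
Different reductions; not equal.

not equal; the first gives [[[[v1, v4], v2], v3], v5] - [[[[v1, v4], v3], v2], v5] - [[[[v1, v4], v5], v2], v3] + [[[[v1, v4], v5], v3], v2] and the second [[[[v1, v4], v3], v2], v5]


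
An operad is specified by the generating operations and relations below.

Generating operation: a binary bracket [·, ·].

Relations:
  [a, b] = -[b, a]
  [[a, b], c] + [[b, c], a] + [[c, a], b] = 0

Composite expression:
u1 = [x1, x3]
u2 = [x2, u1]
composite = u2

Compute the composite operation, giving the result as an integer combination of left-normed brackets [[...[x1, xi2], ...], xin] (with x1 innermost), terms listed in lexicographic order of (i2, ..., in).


In the tensor algebra, words opening x1 carry the x1-anchored form.
Composite bracket: [x2, [x1, x3]]
Applying ab - ba throughout gives 4 signed words (2^2 = 4).
Words beginning with x1 determine it all:
  from x1x3x2, sign -1: term -[[x1, x3], x2]

-[[x1, x3], x2]


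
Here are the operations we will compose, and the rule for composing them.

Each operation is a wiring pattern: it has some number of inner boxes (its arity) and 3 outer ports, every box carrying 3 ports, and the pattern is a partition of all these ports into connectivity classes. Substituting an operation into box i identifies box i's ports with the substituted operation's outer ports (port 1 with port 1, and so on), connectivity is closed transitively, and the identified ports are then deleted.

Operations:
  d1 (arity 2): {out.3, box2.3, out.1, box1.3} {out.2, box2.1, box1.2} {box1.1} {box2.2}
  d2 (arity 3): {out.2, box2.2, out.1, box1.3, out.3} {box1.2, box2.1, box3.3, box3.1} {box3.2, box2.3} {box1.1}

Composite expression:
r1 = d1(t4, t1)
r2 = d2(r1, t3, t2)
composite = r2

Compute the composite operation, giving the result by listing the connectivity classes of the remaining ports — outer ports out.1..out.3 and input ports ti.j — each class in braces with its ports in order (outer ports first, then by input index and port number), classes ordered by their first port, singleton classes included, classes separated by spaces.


{out.1, out.2, out.3, t1.3, t3.2, t4.3} {t1.1, t2.1, t2.3, t3.1, t4.2} {t1.2} {t2.2, t3.3} {t4.1}


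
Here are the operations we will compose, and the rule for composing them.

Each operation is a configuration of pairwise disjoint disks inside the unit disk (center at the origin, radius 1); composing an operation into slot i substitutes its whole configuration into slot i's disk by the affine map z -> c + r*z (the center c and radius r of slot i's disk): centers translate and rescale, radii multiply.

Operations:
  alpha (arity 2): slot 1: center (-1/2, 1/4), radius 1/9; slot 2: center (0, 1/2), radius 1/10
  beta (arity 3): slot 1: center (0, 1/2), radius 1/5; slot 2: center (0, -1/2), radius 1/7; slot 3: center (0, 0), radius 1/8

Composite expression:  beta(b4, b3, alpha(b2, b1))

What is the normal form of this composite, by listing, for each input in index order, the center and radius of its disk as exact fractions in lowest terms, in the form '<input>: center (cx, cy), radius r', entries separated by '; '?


b1: center (0, 1/16), radius 1/80; b2: center (-1/16, 1/32), radius 1/72; b3: center (0, -1/2), radius 1/7; b4: center (0, 1/2), radius 1/5

Follow each b-input down from beta: c' goes to c + r*c', radius to r*r'.
b4: after 1 affine step, its disk has center (0, 1/2), radius 1/5
b3: after 1 affine step, its disk has center (0, -1/2), radius 1/7
b2: after 2 affine steps, its disk has center (-1/16, 1/32), radius 1/72
b1: after 2 affine steps, its disk has center (0, 1/16), radius 1/80


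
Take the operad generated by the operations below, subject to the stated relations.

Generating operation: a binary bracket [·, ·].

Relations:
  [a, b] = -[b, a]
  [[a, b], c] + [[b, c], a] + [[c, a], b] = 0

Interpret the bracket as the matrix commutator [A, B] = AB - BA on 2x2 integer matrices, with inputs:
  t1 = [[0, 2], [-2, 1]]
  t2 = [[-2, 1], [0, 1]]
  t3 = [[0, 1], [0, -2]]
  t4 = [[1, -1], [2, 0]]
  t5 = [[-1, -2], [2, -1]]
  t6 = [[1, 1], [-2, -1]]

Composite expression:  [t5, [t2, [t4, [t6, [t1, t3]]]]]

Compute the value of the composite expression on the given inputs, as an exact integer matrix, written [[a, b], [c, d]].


[t1, t3] = [[2, -5], [-4, -2]]
[t6, [t1, t3]] = [[-14, -14], [0, 14]]
[t4, [t6, [t1, t3]]] = [[28, -42], [-56, -28]]
[t2, [t4, [t6, [t1, t3]]]] = [[-56, 70], [-168, 56]]
[t5, [t2, [t4, [t6, [t1, t3]]]]] = [[196, -224], [-224, -196]]

[[196, -224], [-224, -196]]


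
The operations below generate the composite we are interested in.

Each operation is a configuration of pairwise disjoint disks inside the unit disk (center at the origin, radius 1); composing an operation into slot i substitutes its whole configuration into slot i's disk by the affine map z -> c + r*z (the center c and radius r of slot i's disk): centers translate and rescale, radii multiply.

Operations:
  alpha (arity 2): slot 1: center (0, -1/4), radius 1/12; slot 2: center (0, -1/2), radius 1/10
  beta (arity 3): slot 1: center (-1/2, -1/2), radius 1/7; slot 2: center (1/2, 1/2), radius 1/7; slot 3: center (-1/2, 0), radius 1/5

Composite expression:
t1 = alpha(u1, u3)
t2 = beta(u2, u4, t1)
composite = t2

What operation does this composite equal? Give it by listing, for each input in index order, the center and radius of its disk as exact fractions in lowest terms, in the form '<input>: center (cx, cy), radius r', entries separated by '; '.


u1: center (-1/2, -1/20), radius 1/60; u2: center (-1/2, -1/2), radius 1/7; u3: center (-1/2, -1/10), radius 1/50; u4: center (1/2, 1/2), radius 1/7


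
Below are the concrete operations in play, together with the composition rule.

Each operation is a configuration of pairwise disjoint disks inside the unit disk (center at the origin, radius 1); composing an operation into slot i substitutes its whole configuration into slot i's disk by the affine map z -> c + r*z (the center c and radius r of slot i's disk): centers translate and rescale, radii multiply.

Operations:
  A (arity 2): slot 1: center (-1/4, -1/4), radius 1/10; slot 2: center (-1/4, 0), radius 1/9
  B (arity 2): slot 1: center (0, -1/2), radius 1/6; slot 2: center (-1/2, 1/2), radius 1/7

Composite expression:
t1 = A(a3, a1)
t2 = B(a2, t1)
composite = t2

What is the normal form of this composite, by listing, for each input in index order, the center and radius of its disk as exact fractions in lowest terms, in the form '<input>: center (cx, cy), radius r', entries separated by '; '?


a1: center (-15/28, 1/2), radius 1/63; a2: center (0, -1/2), radius 1/6; a3: center (-15/28, 13/28), radius 1/70

Below B, radii multiply path by path; the a-disk centers shift.
a2 passes through 1 substitution, ending at center (0, -1/2), radius 1/6
a3 passes through 2 substitutions, ending at center (-15/28, 13/28), radius 1/70
a1 passes through 2 substitutions, ending at center (-15/28, 1/2), radius 1/63


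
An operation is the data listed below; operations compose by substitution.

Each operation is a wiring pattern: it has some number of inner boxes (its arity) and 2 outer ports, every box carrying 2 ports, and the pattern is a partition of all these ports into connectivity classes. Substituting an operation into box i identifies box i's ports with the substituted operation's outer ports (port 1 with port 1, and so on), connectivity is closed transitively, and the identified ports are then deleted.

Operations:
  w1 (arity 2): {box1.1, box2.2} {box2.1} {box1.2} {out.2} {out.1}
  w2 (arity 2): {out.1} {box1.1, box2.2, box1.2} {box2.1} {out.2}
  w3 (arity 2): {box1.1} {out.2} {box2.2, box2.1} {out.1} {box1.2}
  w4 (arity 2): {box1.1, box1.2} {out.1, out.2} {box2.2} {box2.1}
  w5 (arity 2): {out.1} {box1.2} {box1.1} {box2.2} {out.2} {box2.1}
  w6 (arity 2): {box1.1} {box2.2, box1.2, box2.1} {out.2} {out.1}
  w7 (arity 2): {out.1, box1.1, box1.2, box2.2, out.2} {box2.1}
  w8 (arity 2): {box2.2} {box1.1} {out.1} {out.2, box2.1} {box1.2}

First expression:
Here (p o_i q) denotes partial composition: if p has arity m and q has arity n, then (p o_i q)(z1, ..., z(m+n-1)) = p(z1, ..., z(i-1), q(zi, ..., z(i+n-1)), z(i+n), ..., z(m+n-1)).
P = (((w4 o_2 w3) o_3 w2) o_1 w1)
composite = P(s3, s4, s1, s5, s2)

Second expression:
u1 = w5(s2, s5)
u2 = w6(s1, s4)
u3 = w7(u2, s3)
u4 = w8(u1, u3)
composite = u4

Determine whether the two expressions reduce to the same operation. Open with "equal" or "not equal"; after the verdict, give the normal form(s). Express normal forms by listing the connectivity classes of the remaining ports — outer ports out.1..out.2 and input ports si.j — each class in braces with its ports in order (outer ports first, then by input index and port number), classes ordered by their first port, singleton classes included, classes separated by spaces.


not equal; first: {out.1, out.2} {s1.1} {s1.2} {s2.1} {s2.2, s5.1, s5.2} {s3.1, s4.2} {s3.2} {s4.1}; second: {out.1} {out.2, s3.2} {s1.1} {s1.2, s4.1, s4.2} {s2.1} {s2.2} {s3.1} {s5.1} {s5.2}


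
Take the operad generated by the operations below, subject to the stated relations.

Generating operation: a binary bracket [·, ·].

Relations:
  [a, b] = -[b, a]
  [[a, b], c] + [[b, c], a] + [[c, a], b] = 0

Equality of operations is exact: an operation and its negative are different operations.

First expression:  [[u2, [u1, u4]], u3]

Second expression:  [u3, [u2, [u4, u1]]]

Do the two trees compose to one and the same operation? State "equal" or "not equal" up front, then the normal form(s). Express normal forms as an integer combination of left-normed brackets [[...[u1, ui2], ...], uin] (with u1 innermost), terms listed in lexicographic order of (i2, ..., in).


Normal form of the first expression: -[[[u1, u4], u2], u3]
Normal form of the second expression: -[[[u1, u4], u2], u3]
The forms coincide; equal.

equal; the common form is -[[[u1, u4], u2], u3]


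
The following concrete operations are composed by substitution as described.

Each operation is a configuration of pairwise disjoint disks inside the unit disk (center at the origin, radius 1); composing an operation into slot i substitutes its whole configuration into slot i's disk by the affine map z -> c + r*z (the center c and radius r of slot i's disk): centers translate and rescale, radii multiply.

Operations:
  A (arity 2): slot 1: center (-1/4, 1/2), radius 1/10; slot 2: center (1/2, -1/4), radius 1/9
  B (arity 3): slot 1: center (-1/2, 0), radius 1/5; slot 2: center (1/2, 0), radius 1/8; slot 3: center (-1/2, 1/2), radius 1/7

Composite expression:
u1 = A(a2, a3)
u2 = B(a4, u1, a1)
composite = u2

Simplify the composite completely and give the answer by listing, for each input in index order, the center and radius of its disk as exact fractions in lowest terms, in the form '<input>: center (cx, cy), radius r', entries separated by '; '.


a1: center (-1/2, 1/2), radius 1/7; a2: center (15/32, 1/16), radius 1/80; a3: center (9/16, -1/32), radius 1/72; a4: center (-1/2, 0), radius 1/5

Follow each a-input down from B: c' goes to c + r*c', radius to r*r'.
input a4: composing its 1 substitution step yields center (-1/2, 0), radius 1/5
input a2: composing its 2 substitution steps yields center (15/32, 1/16), radius 1/80
input a3: composing its 2 substitution steps yields center (9/16, -1/32), radius 1/72
input a1: composing its 1 substitution step yields center (-1/2, 1/2), radius 1/7


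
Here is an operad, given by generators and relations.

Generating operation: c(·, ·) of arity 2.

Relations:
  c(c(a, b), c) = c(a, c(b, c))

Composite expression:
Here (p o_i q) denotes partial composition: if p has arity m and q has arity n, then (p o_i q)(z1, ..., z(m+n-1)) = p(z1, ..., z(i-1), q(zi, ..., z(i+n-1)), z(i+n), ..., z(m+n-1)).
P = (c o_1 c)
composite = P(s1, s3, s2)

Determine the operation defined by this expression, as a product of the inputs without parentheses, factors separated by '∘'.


s1 ∘ s3 ∘ s2

The c-tree's shape is irrelevant; the s-reading-order decides.
c(s1, s3) spells out as s1 ∘ s3
c(c(s1, s3), s2) spells out as s1 ∘ s3 ∘ s2


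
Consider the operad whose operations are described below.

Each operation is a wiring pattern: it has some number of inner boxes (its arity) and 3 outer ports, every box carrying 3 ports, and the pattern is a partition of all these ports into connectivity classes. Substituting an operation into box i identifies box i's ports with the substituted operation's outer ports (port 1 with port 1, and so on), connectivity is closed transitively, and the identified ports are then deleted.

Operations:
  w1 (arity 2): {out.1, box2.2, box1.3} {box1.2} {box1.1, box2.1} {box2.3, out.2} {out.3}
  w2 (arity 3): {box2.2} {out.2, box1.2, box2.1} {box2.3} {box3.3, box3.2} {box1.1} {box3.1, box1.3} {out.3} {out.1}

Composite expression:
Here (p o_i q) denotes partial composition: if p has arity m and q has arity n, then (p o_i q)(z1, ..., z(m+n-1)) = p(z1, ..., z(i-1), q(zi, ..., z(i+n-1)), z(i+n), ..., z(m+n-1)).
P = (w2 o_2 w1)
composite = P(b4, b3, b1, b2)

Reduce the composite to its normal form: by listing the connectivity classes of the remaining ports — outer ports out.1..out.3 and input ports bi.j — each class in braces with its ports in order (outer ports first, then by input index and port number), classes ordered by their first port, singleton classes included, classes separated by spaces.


{out.1} {out.2, b1.2, b3.3, b4.2} {out.3} {b1.1, b3.1} {b1.3} {b2.1, b4.3} {b2.2, b2.3} {b3.2} {b4.1}

Two ports join when wires chain via w2-identified ports.
composing w1 on (b3, b1), with out.j its own outer ports: {out.1, b1.2, b3.3} {out.2, b1.3} {out.3} {b1.1, b3.1} {b3.2}
composing w2 on (b4, b3, b1, b2), with out.j its own outer ports: {out.1} {out.2, b1.2, b3.3, b4.2} {out.3} {b1.1, b3.1} {b1.3} {b2.1, b4.3} {b2.2, b2.3} {b3.2} {b4.1}


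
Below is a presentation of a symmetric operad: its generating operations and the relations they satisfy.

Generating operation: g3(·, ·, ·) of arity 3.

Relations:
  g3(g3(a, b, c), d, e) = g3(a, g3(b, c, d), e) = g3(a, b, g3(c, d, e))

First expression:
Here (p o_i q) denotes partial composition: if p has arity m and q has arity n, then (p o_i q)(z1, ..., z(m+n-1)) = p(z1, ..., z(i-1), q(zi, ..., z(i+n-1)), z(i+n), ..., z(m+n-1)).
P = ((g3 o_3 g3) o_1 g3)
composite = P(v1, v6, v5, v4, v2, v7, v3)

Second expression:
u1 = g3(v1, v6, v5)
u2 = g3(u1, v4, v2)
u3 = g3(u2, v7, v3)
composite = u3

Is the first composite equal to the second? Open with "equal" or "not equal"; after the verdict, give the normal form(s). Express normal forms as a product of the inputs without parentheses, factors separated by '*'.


equal; both compose to v1 * v6 * v5 * v4 * v2 * v7 * v3


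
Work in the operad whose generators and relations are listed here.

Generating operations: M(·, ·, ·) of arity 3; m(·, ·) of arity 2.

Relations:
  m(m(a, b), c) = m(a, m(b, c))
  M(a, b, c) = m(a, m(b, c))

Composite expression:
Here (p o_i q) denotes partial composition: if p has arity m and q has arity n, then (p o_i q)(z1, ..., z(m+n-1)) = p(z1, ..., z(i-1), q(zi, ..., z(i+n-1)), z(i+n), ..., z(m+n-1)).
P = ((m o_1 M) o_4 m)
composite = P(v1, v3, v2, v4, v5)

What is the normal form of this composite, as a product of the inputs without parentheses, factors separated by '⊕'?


Associativity of m dissolves the nesting; only the v-input order survives.
M(v1, v3, v2) spells out as v1 ⊕ v3 ⊕ v2
m(v4, v5) spells out as v4 ⊕ v5
m(M(v1, v3, v2), m(v4, v5)) spells out as v1 ⊕ v3 ⊕ v2 ⊕ v4 ⊕ v5

v1 ⊕ v3 ⊕ v2 ⊕ v4 ⊕ v5


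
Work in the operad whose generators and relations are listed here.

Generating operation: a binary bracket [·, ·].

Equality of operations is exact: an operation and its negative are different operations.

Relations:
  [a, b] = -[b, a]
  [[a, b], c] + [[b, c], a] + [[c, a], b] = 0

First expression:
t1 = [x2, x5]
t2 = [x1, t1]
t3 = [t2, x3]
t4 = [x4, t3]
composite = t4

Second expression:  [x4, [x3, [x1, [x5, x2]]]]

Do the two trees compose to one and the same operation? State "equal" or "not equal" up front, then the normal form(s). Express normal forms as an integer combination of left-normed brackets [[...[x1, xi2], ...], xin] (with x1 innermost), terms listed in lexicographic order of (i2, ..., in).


In normal form, the first expression is -[[[[x1, x2], x5], x3], x4] + [[[[x1, x5], x2], x3], x4]
In normal form, the second expression is -[[[[x1, x2], x5], x3], x4] + [[[[x1, x5], x2], x3], x4]
Same normal form: equal.

equal; the common form is -[[[[x1, x2], x5], x3], x4] + [[[[x1, x5], x2], x3], x4]


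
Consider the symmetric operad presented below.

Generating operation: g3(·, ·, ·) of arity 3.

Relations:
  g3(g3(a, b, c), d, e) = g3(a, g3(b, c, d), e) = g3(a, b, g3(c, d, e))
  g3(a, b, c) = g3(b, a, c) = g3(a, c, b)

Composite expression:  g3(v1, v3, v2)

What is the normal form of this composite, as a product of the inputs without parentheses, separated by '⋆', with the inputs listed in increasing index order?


v1 ⋆ v2 ⋆ v3

Reordering under g3 is free, so list the v-inputs canonically.
g3(v1, v3, v2) collapses to v1 ⋆ v3 ⋆ v2
the factors in increasing index order: v1 ⋆ v2 ⋆ v3


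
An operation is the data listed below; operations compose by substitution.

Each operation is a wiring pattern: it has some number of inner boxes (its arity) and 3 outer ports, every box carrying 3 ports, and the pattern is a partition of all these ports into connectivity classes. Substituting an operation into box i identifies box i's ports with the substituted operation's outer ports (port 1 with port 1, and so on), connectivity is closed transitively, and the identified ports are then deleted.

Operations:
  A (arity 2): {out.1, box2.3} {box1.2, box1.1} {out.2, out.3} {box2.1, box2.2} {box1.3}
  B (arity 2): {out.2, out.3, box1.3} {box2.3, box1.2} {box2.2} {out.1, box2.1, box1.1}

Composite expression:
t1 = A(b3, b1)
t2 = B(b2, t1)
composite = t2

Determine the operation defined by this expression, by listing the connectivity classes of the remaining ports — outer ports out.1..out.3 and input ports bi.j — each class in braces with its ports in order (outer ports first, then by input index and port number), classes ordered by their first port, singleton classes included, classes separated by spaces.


Two ports join when wires chain via B-identified ports.
through A, on inputs (b3, b1): {out.1, b1.3} {out.2, out.3} {b1.1, b1.2} {b3.1, b3.2} {b3.3} (out.j = stage outer ports)
through B, on inputs (b2, b3, b1): {out.1, b1.3, b2.1} {out.2, out.3, b2.3} {b1.1, b1.2} {b2.2} {b3.1, b3.2} {b3.3} (out.j = stage outer ports)

{out.1, b1.3, b2.1} {out.2, out.3, b2.3} {b1.1, b1.2} {b2.2} {b3.1, b3.2} {b3.3}


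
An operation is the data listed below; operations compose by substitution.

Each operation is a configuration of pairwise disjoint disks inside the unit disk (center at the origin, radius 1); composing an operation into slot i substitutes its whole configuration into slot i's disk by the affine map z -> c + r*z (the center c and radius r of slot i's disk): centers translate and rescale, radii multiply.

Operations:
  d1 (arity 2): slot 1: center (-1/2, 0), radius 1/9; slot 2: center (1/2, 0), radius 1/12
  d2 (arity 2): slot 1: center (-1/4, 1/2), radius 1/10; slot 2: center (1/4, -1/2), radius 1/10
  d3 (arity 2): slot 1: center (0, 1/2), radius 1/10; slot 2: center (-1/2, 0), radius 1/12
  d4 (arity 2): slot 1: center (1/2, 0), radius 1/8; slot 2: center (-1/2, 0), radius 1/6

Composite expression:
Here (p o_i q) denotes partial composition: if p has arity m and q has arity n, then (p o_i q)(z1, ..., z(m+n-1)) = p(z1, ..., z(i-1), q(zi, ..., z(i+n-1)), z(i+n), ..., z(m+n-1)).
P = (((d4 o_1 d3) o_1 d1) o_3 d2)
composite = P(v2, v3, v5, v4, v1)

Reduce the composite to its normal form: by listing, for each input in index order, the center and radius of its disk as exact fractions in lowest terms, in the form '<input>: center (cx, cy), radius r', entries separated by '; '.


Nesting under d4 composes maps z -> c + r*z down each v-path.
tracing v2 down its 3-map path: center (79/160, 1/16), radius 1/720
tracing v3 down its 3-map path: center (81/160, 1/16), radius 1/960
tracing v5 down its 3-map path: center (167/384, 1/192), radius 1/960
tracing v4 down its 3-map path: center (169/384, -1/192), radius 1/960
tracing v1 down its 1-map path: center (-1/2, 0), radius 1/6

v1: center (-1/2, 0), radius 1/6; v2: center (79/160, 1/16), radius 1/720; v3: center (81/160, 1/16), radius 1/960; v4: center (169/384, -1/192), radius 1/960; v5: center (167/384, 1/192), radius 1/960


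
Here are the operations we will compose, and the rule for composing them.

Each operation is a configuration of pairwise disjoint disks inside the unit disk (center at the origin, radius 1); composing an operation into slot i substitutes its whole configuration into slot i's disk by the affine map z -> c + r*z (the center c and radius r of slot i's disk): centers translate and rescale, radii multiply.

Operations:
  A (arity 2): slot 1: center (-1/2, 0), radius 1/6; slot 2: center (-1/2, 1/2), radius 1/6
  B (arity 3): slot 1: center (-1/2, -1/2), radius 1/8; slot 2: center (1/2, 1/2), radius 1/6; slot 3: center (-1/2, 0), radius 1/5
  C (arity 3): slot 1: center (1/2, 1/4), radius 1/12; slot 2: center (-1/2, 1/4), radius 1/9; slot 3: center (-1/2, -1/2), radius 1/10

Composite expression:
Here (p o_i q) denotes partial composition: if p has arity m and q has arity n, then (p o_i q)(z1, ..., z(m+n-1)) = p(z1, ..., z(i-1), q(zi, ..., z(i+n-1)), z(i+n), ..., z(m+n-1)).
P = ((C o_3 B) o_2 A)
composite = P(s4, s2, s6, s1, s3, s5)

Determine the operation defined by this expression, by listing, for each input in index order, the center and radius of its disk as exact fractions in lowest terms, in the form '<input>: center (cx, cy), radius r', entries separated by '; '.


Each s-disk chains the slot maps above it in C; radii multiply.
s4: after 1 affine step, its disk has center (1/2, 1/4), radius 1/12
s2: after 2 affine steps, its disk has center (-5/9, 1/4), radius 1/54
s6: after 2 affine steps, its disk has center (-5/9, 11/36), radius 1/54
s1: after 2 affine steps, its disk has center (-11/20, -11/20), radius 1/80
s3: after 2 affine steps, its disk has center (-9/20, -9/20), radius 1/60
s5: after 2 affine steps, its disk has center (-11/20, -1/2), radius 1/50

s1: center (-11/20, -11/20), radius 1/80; s2: center (-5/9, 1/4), radius 1/54; s3: center (-9/20, -9/20), radius 1/60; s4: center (1/2, 1/4), radius 1/12; s5: center (-11/20, -1/2), radius 1/50; s6: center (-5/9, 11/36), radius 1/54


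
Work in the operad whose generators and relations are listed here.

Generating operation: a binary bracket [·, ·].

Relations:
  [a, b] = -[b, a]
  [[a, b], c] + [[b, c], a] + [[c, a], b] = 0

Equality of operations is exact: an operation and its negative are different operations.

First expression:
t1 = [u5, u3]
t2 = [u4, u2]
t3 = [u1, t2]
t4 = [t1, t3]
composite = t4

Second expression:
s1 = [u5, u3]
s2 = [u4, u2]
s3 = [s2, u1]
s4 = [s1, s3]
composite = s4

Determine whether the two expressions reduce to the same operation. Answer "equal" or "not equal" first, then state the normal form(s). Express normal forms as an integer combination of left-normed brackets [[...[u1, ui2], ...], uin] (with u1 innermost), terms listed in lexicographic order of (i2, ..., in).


not equal; first: -[[[[u1, u2], u4], u3], u5] + [[[[u1, u2], u4], u5], u3] + [[[[u1, u4], u2], u3], u5] - [[[[u1, u4], u2], u5], u3]; second: [[[[u1, u2], u4], u3], u5] - [[[[u1, u2], u4], u5], u3] - [[[[u1, u4], u2], u3], u5] + [[[[u1, u4], u2], u5], u3]

In normal form, the first expression is -[[[[u1, u2], u4], u3], u5] + [[[[u1, u2], u4], u5], u3] + [[[[u1, u4], u2], u3], u5] - [[[[u1, u4], u2], u5], u3]
In normal form, the second expression is [[[[u1, u2], u4], u3], u5] - [[[[u1, u2], u4], u5], u3] - [[[[u1, u4], u2], u3], u5] + [[[[u1, u4], u2], u5], u3]
Different reductions; not equal.


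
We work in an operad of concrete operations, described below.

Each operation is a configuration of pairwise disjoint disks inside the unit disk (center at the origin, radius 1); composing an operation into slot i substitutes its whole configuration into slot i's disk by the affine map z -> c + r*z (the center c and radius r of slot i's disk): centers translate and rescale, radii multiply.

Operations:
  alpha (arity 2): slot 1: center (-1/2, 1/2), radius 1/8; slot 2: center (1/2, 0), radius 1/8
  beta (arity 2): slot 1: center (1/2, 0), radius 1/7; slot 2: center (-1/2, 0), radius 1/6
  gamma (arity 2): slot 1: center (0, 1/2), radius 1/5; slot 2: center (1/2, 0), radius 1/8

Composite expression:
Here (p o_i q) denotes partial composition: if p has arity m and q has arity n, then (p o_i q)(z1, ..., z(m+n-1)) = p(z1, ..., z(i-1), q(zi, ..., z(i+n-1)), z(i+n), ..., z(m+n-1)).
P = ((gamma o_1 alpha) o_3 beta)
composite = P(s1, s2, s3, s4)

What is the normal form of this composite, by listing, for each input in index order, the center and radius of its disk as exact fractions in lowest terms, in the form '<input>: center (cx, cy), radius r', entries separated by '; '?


s1: center (-1/10, 3/5), radius 1/40; s2: center (1/10, 1/2), radius 1/40; s3: center (9/16, 0), radius 1/56; s4: center (7/16, 0), radius 1/48

Below gamma, radii multiply path by path; the s-disk centers shift.
s1 passes through 2 substitutions, ending at center (-1/10, 3/5), radius 1/40
s2 passes through 2 substitutions, ending at center (1/10, 1/2), radius 1/40
s3 passes through 2 substitutions, ending at center (9/16, 0), radius 1/56
s4 passes through 2 substitutions, ending at center (7/16, 0), radius 1/48


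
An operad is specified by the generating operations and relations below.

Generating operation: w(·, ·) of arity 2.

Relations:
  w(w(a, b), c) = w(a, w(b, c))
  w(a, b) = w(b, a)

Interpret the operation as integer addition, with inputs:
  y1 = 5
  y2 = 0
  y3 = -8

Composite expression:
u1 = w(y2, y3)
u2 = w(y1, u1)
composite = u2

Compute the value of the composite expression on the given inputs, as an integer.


-3

w(y2, y3) = -8
w(y1, w(y2, y3)) = -3


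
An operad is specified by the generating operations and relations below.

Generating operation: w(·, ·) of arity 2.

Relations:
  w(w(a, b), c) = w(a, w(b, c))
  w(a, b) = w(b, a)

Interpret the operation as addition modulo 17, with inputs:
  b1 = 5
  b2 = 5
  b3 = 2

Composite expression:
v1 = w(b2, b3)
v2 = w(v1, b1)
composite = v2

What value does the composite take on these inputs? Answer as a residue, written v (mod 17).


12 (mod 17)

w(b2, b3) = 7
w(w(b2, b3), b1) = 12


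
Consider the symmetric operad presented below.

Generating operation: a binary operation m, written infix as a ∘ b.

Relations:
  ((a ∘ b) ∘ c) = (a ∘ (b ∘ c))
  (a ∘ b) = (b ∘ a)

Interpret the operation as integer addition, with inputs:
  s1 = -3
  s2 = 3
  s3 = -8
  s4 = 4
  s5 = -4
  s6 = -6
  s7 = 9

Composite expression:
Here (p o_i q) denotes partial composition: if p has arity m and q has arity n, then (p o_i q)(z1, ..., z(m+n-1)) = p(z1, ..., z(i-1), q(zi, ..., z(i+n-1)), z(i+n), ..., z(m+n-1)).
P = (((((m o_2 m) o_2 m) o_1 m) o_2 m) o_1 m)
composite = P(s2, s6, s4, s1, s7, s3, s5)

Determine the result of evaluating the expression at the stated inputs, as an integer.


-5

(s2 ∘ s6) = -3
(s4 ∘ s1) = 1
((s2 ∘ s6) ∘ (s4 ∘ s1)) = -2
(s7 ∘ s3) = 1
((s7 ∘ s3) ∘ s5) = -3
(((s2 ∘ s6) ∘ (s4 ∘ s1)) ∘ ((s7 ∘ s3) ∘ s5)) = -5


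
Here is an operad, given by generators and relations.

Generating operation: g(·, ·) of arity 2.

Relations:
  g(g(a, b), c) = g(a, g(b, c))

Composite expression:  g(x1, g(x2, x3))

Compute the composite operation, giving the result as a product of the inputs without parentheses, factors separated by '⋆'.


x1 ⋆ x2 ⋆ x3

Associativity of g dissolves the nesting; only the x-input order survives.
g(x2, x3) reduces to x2 ⋆ x3
g(x1, g(x2, x3)) reduces to x1 ⋆ x2 ⋆ x3


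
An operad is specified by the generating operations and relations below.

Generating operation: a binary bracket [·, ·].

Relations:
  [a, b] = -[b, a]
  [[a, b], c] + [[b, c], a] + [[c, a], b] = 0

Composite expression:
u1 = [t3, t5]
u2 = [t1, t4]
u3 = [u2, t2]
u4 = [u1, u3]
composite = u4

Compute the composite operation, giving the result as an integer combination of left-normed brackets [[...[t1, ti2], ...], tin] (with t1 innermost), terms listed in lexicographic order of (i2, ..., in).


In the tensor algebra, words opening t1 carry the t1-anchored form.
Composite bracket: [[t3, t5], [[t1, t4], t2]]
Full expansion: 16 signed words from ab - ba (2^4 = 16).
Only words starting with t1 matter:
  sign of t1t4t2t3t5 is -1, so it contributes -[[[[t1, t4], t2], t3], t5]
  sign of t1t4t2t5t3 is +1, so it contributes +[[[[t1, t4], t2], t5], t3]

-[[[[t1, t4], t2], t3], t5] + [[[[t1, t4], t2], t5], t3]


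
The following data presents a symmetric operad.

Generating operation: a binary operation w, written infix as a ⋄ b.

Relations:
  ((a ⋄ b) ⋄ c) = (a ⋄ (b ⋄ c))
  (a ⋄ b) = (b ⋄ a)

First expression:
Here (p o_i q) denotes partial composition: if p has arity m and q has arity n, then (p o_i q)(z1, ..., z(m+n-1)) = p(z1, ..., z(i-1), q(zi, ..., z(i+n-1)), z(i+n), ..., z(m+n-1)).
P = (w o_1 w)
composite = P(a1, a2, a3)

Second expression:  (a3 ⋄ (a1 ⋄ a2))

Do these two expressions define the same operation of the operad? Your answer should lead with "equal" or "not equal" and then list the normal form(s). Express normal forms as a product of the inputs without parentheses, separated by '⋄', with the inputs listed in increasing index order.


The first expression, normalized: a1 ⋄ a2 ⋄ a3
The second expression, normalized: a1 ⋄ a2 ⋄ a3
Both agree, so they are equal.

equal; the common form is a1 ⋄ a2 ⋄ a3


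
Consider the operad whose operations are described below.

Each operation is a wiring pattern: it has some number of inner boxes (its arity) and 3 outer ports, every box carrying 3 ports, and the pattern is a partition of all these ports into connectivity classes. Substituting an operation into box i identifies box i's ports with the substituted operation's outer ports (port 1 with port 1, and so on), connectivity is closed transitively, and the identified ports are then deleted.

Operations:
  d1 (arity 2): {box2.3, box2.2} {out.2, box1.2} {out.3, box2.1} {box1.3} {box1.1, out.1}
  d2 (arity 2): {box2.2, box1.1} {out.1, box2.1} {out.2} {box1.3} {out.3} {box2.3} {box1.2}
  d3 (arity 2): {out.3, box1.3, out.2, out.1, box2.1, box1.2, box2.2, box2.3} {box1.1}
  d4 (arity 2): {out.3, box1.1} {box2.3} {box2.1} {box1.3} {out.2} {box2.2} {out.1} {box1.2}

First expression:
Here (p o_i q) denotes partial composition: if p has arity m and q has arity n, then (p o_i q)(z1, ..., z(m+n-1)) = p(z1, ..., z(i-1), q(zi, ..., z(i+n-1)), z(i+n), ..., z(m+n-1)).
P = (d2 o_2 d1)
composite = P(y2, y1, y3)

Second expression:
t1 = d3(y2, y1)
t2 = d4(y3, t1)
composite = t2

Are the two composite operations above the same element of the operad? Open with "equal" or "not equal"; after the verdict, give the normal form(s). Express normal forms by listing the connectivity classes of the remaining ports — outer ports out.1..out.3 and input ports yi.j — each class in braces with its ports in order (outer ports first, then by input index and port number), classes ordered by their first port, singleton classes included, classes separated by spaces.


not equal — first {out.1, y1.1} {out.2} {out.3} {y1.2, y2.1} {y1.3} {y2.2} {y2.3} {y3.1} {y3.2, y3.3}, second {out.1} {out.2} {out.3, y3.1} {y1.1, y1.2, y1.3, y2.2, y2.3} {y2.1} {y3.2} {y3.3}

The first expression reduces to {out.1, y1.1} {out.2} {out.3} {y1.2, y2.1} {y1.3} {y2.2} {y2.3} {y3.1} {y3.2, y3.3}
The second expression reduces to {out.1} {out.2} {out.3, y3.1} {y1.1, y1.2, y1.3, y2.2, y2.3} {y2.1} {y3.2} {y3.3}
The forms do not match — not equal.


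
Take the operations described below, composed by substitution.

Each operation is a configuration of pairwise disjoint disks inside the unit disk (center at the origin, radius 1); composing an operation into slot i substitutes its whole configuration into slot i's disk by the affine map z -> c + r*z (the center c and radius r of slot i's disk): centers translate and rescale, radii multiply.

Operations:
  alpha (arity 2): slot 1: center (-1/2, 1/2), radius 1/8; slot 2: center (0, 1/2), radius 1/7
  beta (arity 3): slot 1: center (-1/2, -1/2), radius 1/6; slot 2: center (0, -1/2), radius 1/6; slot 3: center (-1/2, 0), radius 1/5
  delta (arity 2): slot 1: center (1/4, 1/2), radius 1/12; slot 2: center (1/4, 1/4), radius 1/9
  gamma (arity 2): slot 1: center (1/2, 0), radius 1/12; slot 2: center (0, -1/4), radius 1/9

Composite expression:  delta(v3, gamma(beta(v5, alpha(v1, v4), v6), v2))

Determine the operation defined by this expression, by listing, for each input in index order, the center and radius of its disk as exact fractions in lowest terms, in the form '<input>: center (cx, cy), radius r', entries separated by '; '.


v1: center (395/1296, 319/1296), radius 1/5184; v2: center (1/4, 2/9), radius 1/81; v3: center (1/4, 1/2), radius 1/12; v4: center (11/36, 319/1296), radius 1/4536; v5: center (65/216, 53/216), radius 1/648; v6: center (65/216, 1/4), radius 1/540

Each v-disk chains the slot maps above it in delta; radii multiply.
for v3, the 1-step affine chain lands on center (1/4, 1/2), radius 1/12
for v5, the 3-step affine chain lands on center (65/216, 53/216), radius 1/648
for v1, the 4-step affine chain lands on center (395/1296, 319/1296), radius 1/5184
for v4, the 4-step affine chain lands on center (11/36, 319/1296), radius 1/4536
for v6, the 3-step affine chain lands on center (65/216, 1/4), radius 1/540
for v2, the 2-step affine chain lands on center (1/4, 2/9), radius 1/81


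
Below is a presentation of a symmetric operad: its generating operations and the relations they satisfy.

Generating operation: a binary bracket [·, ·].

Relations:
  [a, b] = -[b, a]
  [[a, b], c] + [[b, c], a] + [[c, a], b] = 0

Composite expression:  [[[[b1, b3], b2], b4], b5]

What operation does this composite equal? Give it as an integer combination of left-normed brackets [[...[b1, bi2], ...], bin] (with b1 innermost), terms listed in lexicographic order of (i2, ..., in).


Left-normed coefficients sit on the b1-initial expansion words.
Composite bracket: [[[[b1, b3], b2], b4], b5]
The bracket unfolds into 16 signed words via [a, b] = ab - ba (2^4 = 16).
Only words starting with b1 matter:
  the word b1b3b2b4b5 carries sign +1 and contributes +[[[[b1, b3], b2], b4], b5]

[[[[b1, b3], b2], b4], b5]


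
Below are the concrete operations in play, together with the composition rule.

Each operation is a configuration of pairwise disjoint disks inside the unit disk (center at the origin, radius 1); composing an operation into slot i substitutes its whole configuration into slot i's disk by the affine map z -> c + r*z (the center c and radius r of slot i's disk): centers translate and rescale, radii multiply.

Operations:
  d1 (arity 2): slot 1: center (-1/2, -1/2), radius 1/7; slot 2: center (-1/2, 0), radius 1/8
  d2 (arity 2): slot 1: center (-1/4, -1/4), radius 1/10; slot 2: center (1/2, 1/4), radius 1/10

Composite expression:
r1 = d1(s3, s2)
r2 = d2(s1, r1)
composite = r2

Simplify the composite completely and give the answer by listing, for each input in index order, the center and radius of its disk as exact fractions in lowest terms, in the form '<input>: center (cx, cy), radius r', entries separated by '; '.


s1: center (-1/4, -1/4), radius 1/10; s2: center (9/20, 1/4), radius 1/80; s3: center (9/20, 1/5), radius 1/70

Only the slot chain above each s matters under d2; compose those maps.
tracing s1 down its 1-map path: center (-1/4, -1/4), radius 1/10
tracing s3 down its 2-map path: center (9/20, 1/5), radius 1/70
tracing s2 down its 2-map path: center (9/20, 1/4), radius 1/80
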